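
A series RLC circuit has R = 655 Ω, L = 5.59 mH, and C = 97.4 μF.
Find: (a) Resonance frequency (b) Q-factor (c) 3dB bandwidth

Step 1 — Resonance condition Im(Z)=0 gives ω₀ = 1/√(LC).
Step 2 — ω₀ = 1/√(0.00559·9.74e-05) = 1355 rad/s.
Step 3 — f₀ = ω₀/(2π) = 215.7 Hz.
Step 4 — Series Q: Q = ω₀L/R = 1355·0.00559/655 = 0.01157.
Step 5 — 3dB bandwidth: Δω = ω₀/Q = 1.172e+05 rad/s; BW = Δω/(2π) = 1.865e+04 Hz.

(a) f₀ = 215.7 Hz  (b) Q = 0.01157  (c) BW = 1.865e+04 Hz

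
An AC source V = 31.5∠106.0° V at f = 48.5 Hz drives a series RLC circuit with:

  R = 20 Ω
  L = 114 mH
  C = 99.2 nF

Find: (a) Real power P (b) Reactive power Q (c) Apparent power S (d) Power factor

Step 1 — Angular frequency: ω = 2π·f = 2π·48.5 = 304.7 rad/s.
Step 2 — Component impedances:
  R: Z = R = 20 Ω
  L: Z = jωL = j·304.7·0.114 = 0 + j34.74 Ω
  C: Z = 1/(jωC) = -j/(ω·C) = 0 - j3.308e+04 Ω
Step 3 — Series combination: Z_total = R + L + C = 20 - j3.305e+04 Ω = 3.305e+04∠-90.0° Ω.
Step 4 — Source phasor: V = 31.5∠106.0° V = -8.683 + j30.28 V.
Step 5 — Current: I = V / Z = -0.0009165 - j0.0002622 A = 0.0009532∠-164.0° A.
Step 6 — Complex power: S = V·I* = 1.817e-05 - j0.03003 VA.
Step 7 — Real power: P = Re(S) = 1.817e-05 W.
Step 8 — Reactive power: Q = Im(S) = -0.03003 VAR.
Step 9 — Apparent power: |S| = 0.03003 VA.
Step 10 — Power factor: PF = P/|S| = 0.0006052 (leading).

(a) P = 1.817e-05 W  (b) Q = -0.03003 VAR  (c) S = 0.03003 VA  (d) PF = 0.0006052 (leading)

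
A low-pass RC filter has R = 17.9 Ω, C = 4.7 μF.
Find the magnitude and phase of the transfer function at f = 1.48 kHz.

Step 1 — Angular frequency: ω = 2π·1480 = 9299 rad/s.
Step 2 — Transfer function: H(jω) = 1/(1 + jωRC).
Step 3 — Denominator: 1 + jωRC = 1 + j·9299·17.9·4.7e-06 = 1 + j0.7823.
Step 4 — H = 0.6203 - j0.4853.
Step 5 — Magnitude: |H| = 0.7876 (-2.1 dB); phase: φ = -38.0°.

|H| = 0.7876 (-2.1 dB), φ = -38.0°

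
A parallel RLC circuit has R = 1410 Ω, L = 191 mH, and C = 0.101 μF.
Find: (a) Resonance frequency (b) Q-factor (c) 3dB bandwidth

Step 1 — Resonance: ω₀ = 1/√(LC) = 1/√(0.191·1.01e-07) = 7200 rad/s.
Step 2 — f₀ = ω₀/(2π) = 1146 Hz.
Step 3 — Parallel Q: Q = R/(ω₀L) = 1410/(7200·0.191) = 1.025.
Step 4 — Bandwidth: Δω = ω₀/Q = 7022 rad/s; BW = Δω/(2π) = 1118 Hz.

(a) f₀ = 1146 Hz  (b) Q = 1.025  (c) BW = 1118 Hz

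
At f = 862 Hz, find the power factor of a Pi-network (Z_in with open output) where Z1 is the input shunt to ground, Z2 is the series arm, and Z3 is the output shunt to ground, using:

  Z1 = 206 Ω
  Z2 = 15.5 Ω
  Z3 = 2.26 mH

Step 1 — Angular frequency: ω = 2π·f = 2π·862 = 5416 rad/s.
Step 2 — Component impedances:
  Z1: Z = R = 206 Ω
  Z2: Z = R = 15.5 Ω
  Z3: Z = jωL = j·5416·0.00226 = 0 + j12.24 Ω
Step 3 — With open output, the series arm Z2 and the output shunt Z3 appear in series to ground: Z2 + Z3 = 15.5 + j12.24 Ω.
Step 4 — Parallel with input shunt Z1: Z_in = Z1 || (Z2 + Z3) = 15 + j10.56 Ω = 18.34∠35.1° Ω.
Step 5 — Power factor: PF = cos(φ) = Re(Z)/|Z| = 14.999/18.34 = 0.8178.
Step 6 — Type: Im(Z) = 10.56 ⇒ lagging (phase φ = 35.1°).

PF = 0.8178 (lagging, φ = 35.1°)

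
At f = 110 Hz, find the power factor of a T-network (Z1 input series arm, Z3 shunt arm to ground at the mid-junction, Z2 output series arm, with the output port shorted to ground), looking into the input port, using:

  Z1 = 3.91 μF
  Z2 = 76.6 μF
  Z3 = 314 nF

Step 1 — Angular frequency: ω = 2π·f = 2π·110 = 691.2 rad/s.
Step 2 — Component impedances:
  Z1: Z = 1/(jωC) = -j/(ω·C) = 0 - j370 Ω
  Z2: Z = 1/(jωC) = -j/(ω·C) = 0 - j18.89 Ω
  Z3: Z = 1/(jωC) = -j/(ω·C) = 0 - j4608 Ω
Step 3 — With the output port shorted to ground, the output series arm Z2 runs from the junction to ground; the shunt arm Z3 also runs from the junction to ground. They appear in parallel: Z3 || Z2 = 0 - j18.81 Ω.
Step 4 — Series with input arm Z1: Z_in = Z1 + (Z3 || Z2) = 0 - j388.9 Ω = 388.9∠-90.0° Ω.
Step 5 — Power factor: PF = cos(φ) = Re(Z)/|Z| = 0/388.9 = 0.
Step 6 — Type: Im(Z) = -388.9 ⇒ leading (phase φ = -90.0°).

PF = 0 (leading, φ = -90.0°)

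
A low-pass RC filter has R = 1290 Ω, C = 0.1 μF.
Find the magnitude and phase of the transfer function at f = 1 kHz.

Step 1 — Angular frequency: ω = 2π·1000 = 6283 rad/s.
Step 2 — Transfer function: H(jω) = 1/(1 + jωRC).
Step 3 — Denominator: 1 + jωRC = 1 + j·6283·1290·1e-07 = 1 + j0.8105.
Step 4 — H = 0.6035 - j0.4892.
Step 5 — Magnitude: |H| = 0.7769 (-2.2 dB); phase: φ = -39.0°.

|H| = 0.7769 (-2.2 dB), φ = -39.0°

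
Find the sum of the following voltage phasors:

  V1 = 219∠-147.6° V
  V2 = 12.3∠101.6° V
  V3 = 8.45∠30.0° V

Step 1 — Convert each phasor to rectangular form:
  V1 = 219·(cos(-147.6°) + j·sin(-147.6°)) = -184.9 - j117.3 V
  V2 = 12.3·(cos(101.6°) + j·sin(101.6°)) = -2.473 + j12.05 V
  V3 = 8.45·(cos(30.0°) + j·sin(30.0°)) = 7.318 + j4.225 V
Step 2 — Sum components: V_total = -180.1 - j101.1 V.
Step 3 — Convert to polar: |V_total| = 206.5 V, ∠V_total = -150.7°.

V_total = 206.5∠-150.7° V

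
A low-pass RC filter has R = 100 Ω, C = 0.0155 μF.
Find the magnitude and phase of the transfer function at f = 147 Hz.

Step 1 — Angular frequency: ω = 2π·147 = 923.6 rad/s.
Step 2 — Transfer function: H(jω) = 1/(1 + jωRC).
Step 3 — Denominator: 1 + jωRC = 1 + j·923.6·100·1.55e-08 = 1 + j0.001432.
Step 4 — H = 1 - j0.001432.
Step 5 — Magnitude: |H| = 1 (-0.0 dB); phase: φ = -0.1°.

|H| = 1 (-0.0 dB), φ = -0.1°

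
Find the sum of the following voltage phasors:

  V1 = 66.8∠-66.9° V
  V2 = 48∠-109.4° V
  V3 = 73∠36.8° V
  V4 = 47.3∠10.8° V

Step 1 — Convert each phasor to rectangular form:
  V1 = 66.8·(cos(-66.9°) + j·sin(-66.9°)) = 26.21 - j61.44 V
  V2 = 48·(cos(-109.4°) + j·sin(-109.4°)) = -15.94 - j45.27 V
  V3 = 73·(cos(36.8°) + j·sin(36.8°)) = 58.45 + j43.73 V
  V4 = 47.3·(cos(10.8°) + j·sin(10.8°)) = 46.46 + j8.863 V
Step 2 — Sum components: V_total = 115.2 - j54.13 V.
Step 3 — Convert to polar: |V_total| = 127.3 V, ∠V_total = -25.2°.

V_total = 127.3∠-25.2° V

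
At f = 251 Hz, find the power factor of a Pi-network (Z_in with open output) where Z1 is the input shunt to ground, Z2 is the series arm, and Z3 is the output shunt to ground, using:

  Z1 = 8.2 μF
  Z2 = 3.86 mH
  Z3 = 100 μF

Step 1 — Angular frequency: ω = 2π·f = 2π·251 = 1577 rad/s.
Step 2 — Component impedances:
  Z1: Z = 1/(jωC) = -j/(ω·C) = 0 - j77.33 Ω
  Z2: Z = jωL = j·1577·0.00386 = 0 + j6.088 Ω
  Z3: Z = 1/(jωC) = -j/(ω·C) = 0 - j6.341 Ω
Step 3 — With open output, the series arm Z2 and the output shunt Z3 appear in series to ground: Z2 + Z3 = 0 - j0.2533 Ω.
Step 4 — Parallel with input shunt Z1: Z_in = Z1 || (Z2 + Z3) = 0 - j0.2525 Ω = 0.2525∠-90.0° Ω.
Step 5 — Power factor: PF = cos(φ) = Re(Z)/|Z| = 0/0.2525 = 0.
Step 6 — Type: Im(Z) = -0.2525 ⇒ leading (phase φ = -90.0°).

PF = 0 (leading, φ = -90.0°)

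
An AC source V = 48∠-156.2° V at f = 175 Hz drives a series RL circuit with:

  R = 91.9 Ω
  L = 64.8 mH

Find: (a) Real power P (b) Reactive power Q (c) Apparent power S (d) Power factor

Step 1 — Angular frequency: ω = 2π·f = 2π·175 = 1100 rad/s.
Step 2 — Component impedances:
  R: Z = R = 91.9 Ω
  L: Z = jωL = j·1100·0.0648 = 0 + j71.25 Ω
Step 3 — Series combination: Z_total = R + L = 91.9 + j71.25 Ω = 116.3∠37.8° Ω.
Step 4 — Source phasor: V = 48∠-156.2° V = -43.92 - j19.37 V.
Step 5 — Current: I = V / Z = -0.4005 + j0.09977 A = 0.4128∠166.0° A.
Step 6 — Complex power: S = V·I* = 15.66 + j12.14 VA.
Step 7 — Real power: P = Re(S) = 15.66 W.
Step 8 — Reactive power: Q = Im(S) = 12.14 VAR.
Step 9 — Apparent power: |S| = 19.81 VA.
Step 10 — Power factor: PF = P/|S| = 0.7903 (lagging).

(a) P = 15.66 W  (b) Q = 12.14 VAR  (c) S = 19.81 VA  (d) PF = 0.7903 (lagging)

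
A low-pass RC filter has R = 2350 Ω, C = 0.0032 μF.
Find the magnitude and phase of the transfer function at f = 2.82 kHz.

Step 1 — Angular frequency: ω = 2π·2820 = 1.772e+04 rad/s.
Step 2 — Transfer function: H(jω) = 1/(1 + jωRC).
Step 3 — Denominator: 1 + jωRC = 1 + j·1.772e+04·2350·3.2e-09 = 1 + j0.1332.
Step 4 — H = 0.9826 - j0.1309.
Step 5 — Magnitude: |H| = 0.9912 (-0.1 dB); phase: φ = -7.6°.

|H| = 0.9912 (-0.1 dB), φ = -7.6°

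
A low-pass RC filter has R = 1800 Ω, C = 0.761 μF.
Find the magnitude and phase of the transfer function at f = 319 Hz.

Step 1 — Angular frequency: ω = 2π·319 = 2004 rad/s.
Step 2 — Transfer function: H(jω) = 1/(1 + jωRC).
Step 3 — Denominator: 1 + jωRC = 1 + j·2004·1800·7.61e-07 = 1 + j2.746.
Step 4 — H = 0.1171 - j0.3216.
Step 5 — Magnitude: |H| = 0.3422 (-9.3 dB); phase: φ = -70.0°.

|H| = 0.3422 (-9.3 dB), φ = -70.0°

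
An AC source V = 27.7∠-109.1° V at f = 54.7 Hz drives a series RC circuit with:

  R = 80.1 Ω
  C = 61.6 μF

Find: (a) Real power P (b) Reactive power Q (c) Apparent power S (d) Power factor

Step 1 — Angular frequency: ω = 2π·f = 2π·54.7 = 343.7 rad/s.
Step 2 — Component impedances:
  R: Z = R = 80.1 Ω
  C: Z = 1/(jωC) = -j/(ω·C) = 0 - j47.23 Ω
Step 3 — Series combination: Z_total = R + C = 80.1 - j47.23 Ω = 92.99∠-30.5° Ω.
Step 4 — Source phasor: V = 27.7∠-109.1° V = -9.064 - j26.18 V.
Step 5 — Current: I = V / Z = 0.05902 - j0.292 A = 0.2979∠-78.6° A.
Step 6 — Complex power: S = V·I* = 7.108 - j4.191 VA.
Step 7 — Real power: P = Re(S) = 7.108 W.
Step 8 — Reactive power: Q = Im(S) = -4.191 VAR.
Step 9 — Apparent power: |S| = 8.251 VA.
Step 10 — Power factor: PF = P/|S| = 0.8614 (leading).

(a) P = 7.108 W  (b) Q = -4.191 VAR  (c) S = 8.251 VA  (d) PF = 0.8614 (leading)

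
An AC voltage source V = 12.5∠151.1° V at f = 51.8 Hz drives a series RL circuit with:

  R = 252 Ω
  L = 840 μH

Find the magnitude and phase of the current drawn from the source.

Step 1 — Angular frequency: ω = 2π·f = 2π·51.8 = 325.5 rad/s.
Step 2 — Component impedances:
  R: Z = R = 252 Ω
  L: Z = jωL = j·325.5·0.00084 = 0 + j0.2734 Ω
Step 3 — Series combination: Z_total = R + L = 252 + j0.2734 Ω = 252∠0.1° Ω.
Step 4 — Source phasor: V = 12.5∠151.1° V = -10.94 + j6.041 V.
Step 5 — Ohm's law: I = V / Z_total = (-10.94 + j6.041) / (252 + j0.2734) = -0.0434 + j0.02402 A.
Step 6 — Convert to polar: |I| = 0.0496 A, ∠I = 151.0°.

I = 0.0496∠151.0° A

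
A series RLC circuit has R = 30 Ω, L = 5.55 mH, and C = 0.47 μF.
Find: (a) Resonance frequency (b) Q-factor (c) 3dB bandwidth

Step 1 — Resonance: ω₀ = 1/√(LC) = 1/√(0.00555·4.7e-07) = 1.958e+04 rad/s.
Step 2 — f₀ = ω₀/(2π) = 3116 Hz.
Step 3 — Series Q: Q = ω₀L/R = 1.958e+04·0.00555/30 = 3.622.
Step 4 — Bandwidth: Δω = ω₀/Q = 5405 rad/s; BW = Δω/(2π) = 860.3 Hz.

(a) f₀ = 3116 Hz  (b) Q = 3.622  (c) BW = 860.3 Hz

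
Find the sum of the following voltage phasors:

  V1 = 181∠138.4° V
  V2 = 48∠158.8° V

Step 1 — Convert each phasor to rectangular form:
  V1 = 181·(cos(138.4°) + j·sin(138.4°)) = -135.4 + j120.2 V
  V2 = 48·(cos(158.8°) + j·sin(158.8°)) = -44.75 + j17.36 V
Step 2 — Sum components: V_total = -180.1 + j137.5 V.
Step 3 — Convert to polar: |V_total| = 226.6 V, ∠V_total = 142.6°.

V_total = 226.6∠142.6° V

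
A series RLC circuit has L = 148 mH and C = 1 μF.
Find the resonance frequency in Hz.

Step 1 — Resonance condition Im(Z)=0 gives ω₀ = 1/√(LC).
Step 2 — ω₀ = 1/√(0.148·1e-06) = 2599 rad/s.
Step 3 — f₀ = ω₀/(2π) = 413.7 Hz.

f₀ = 413.7 Hz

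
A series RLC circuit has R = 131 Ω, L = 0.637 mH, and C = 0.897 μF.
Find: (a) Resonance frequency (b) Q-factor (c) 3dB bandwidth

Step 1 — Resonance: ω₀ = 1/√(LC) = 1/√(0.000637·8.97e-07) = 4.183e+04 rad/s.
Step 2 — f₀ = ω₀/(2π) = 6658 Hz.
Step 3 — Series Q: Q = ω₀L/R = 4.183e+04·0.000637/131 = 0.2034.
Step 4 — Bandwidth: Δω = ω₀/Q = 2.057e+05 rad/s; BW = Δω/(2π) = 3.273e+04 Hz.

(a) f₀ = 6658 Hz  (b) Q = 0.2034  (c) BW = 3.273e+04 Hz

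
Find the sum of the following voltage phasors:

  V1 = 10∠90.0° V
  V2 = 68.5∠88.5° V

Step 1 — Convert each phasor to rectangular form:
  V1 = 10·(cos(90.0°) + j·sin(90.0°)) = 0 + j10 V
  V2 = 68.5·(cos(88.5°) + j·sin(88.5°)) = 1.793 + j68.48 V
Step 2 — Sum components: V_total = 1.793 + j78.48 V.
Step 3 — Convert to polar: |V_total| = 78.5 V, ∠V_total = 88.7°.

V_total = 78.5∠88.7° V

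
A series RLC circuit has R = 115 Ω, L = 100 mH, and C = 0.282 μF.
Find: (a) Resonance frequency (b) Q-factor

Step 1 — Resonance condition Im(Z)=0 gives ω₀ = 1/√(LC).
Step 2 — ω₀ = 1/√(0.1·2.82e-07) = 5955 rad/s.
Step 3 — f₀ = ω₀/(2π) = 947.8 Hz.
Step 4 — Series Q: Q = ω₀L/R = 5955·0.1/115 = 5.178.

(a) f₀ = 947.8 Hz  (b) Q = 5.178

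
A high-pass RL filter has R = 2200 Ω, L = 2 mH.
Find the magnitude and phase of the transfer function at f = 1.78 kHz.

Step 1 — Angular frequency: ω = 2π·1780 = 1.118e+04 rad/s.
Step 2 — Transfer function: H(jω) = jωL/(R + jωL).
Step 3 — Numerator jωL = j·22.37; denominator R + jωL = 2200 + j22.37.
Step 4 — H = 0.0001034 + j0.01017.
Step 5 — Magnitude: |H| = 0.01017 (-39.9 dB); phase: φ = 89.4°.

|H| = 0.01017 (-39.9 dB), φ = 89.4°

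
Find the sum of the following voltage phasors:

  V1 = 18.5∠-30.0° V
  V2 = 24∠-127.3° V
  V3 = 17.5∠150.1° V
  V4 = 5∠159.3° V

Step 1 — Convert each phasor to rectangular form:
  V1 = 18.5·(cos(-30.0°) + j·sin(-30.0°)) = 16.02 - j9.25 V
  V2 = 24·(cos(-127.3°) + j·sin(-127.3°)) = -14.54 - j19.09 V
  V3 = 17.5·(cos(150.1°) + j·sin(150.1°)) = -15.17 + j8.724 V
  V4 = 5·(cos(159.3°) + j·sin(159.3°)) = -4.677 + j1.767 V
Step 2 — Sum components: V_total = -18.37 - j17.85 V.
Step 3 — Convert to polar: |V_total| = 25.61 V, ∠V_total = -135.8°.

V_total = 25.61∠-135.8° V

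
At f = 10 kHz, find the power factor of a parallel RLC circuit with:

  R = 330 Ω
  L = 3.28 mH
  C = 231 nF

Step 1 — Angular frequency: ω = 2π·f = 2π·1e+04 = 6.283e+04 rad/s.
Step 2 — Component impedances:
  R: Z = R = 330 Ω
  L: Z = jωL = j·6.283e+04·0.00328 = 0 + j206.1 Ω
  C: Z = 1/(jωC) = -j/(ω·C) = 0 - j68.9 Ω
Step 3 — Parallel combination: 1/Z_total = 1/R + 1/L + 1/C; Z_total = 29.55 - j94.23 Ω = 98.76∠-72.6° Ω.
Step 4 — Power factor: PF = cos(φ) = Re(Z)/|Z| = 29.554/98.756 = 0.2993.
Step 5 — Type: Im(Z) = -94.23 ⇒ leading (phase φ = -72.6°).

PF = 0.2993 (leading, φ = -72.6°)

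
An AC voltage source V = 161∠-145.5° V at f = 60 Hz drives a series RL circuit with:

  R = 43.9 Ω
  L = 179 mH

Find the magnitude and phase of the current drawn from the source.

Step 1 — Angular frequency: ω = 2π·f = 2π·60 = 377 rad/s.
Step 2 — Component impedances:
  R: Z = R = 43.9 Ω
  L: Z = jωL = j·377·0.179 = 0 + j67.48 Ω
Step 3 — Series combination: Z_total = R + L = 43.9 + j67.48 Ω = 80.5∠57.0° Ω.
Step 4 — Source phasor: V = 161∠-145.5° V = -132.7 - j91.19 V.
Step 5 — Ohm's law: I = V / Z_total = (-132.7 - j91.19) / (43.9 + j67.48) = -1.848 + j0.7638 A.
Step 6 — Convert to polar: |I| = 2 A, ∠I = 157.5°.

I = 2∠157.5° A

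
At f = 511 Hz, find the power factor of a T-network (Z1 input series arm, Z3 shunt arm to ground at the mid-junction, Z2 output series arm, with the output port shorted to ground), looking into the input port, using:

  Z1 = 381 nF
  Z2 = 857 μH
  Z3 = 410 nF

Step 1 — Angular frequency: ω = 2π·f = 2π·511 = 3211 rad/s.
Step 2 — Component impedances:
  Z1: Z = 1/(jωC) = -j/(ω·C) = 0 - j817.5 Ω
  Z2: Z = jωL = j·3211·0.000857 = 0 + j2.752 Ω
  Z3: Z = 1/(jωC) = -j/(ω·C) = 0 - j759.7 Ω
Step 3 — With the output port shorted to ground, the output series arm Z2 runs from the junction to ground; the shunt arm Z3 also runs from the junction to ground. They appear in parallel: Z3 || Z2 = 0 + j2.762 Ω.
Step 4 — Series with input arm Z1: Z_in = Z1 + (Z3 || Z2) = 0 - j814.7 Ω = 814.7∠-90.0° Ω.
Step 5 — Power factor: PF = cos(φ) = Re(Z)/|Z| = 0/814.7 = 0.
Step 6 — Type: Im(Z) = -814.7 ⇒ leading (phase φ = -90.0°).

PF = 0 (leading, φ = -90.0°)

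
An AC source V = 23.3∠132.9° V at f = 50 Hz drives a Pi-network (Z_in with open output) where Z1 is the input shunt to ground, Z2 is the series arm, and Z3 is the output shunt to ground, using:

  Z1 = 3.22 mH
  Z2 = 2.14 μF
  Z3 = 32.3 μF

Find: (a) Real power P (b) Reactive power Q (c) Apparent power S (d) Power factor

Step 1 — Angular frequency: ω = 2π·f = 2π·50 = 314.2 rad/s.
Step 2 — Component impedances:
  Z1: Z = jωL = j·314.2·0.00322 = 0 + j1.012 Ω
  Z2: Z = 1/(jωC) = -j/(ω·C) = 0 - j1487 Ω
  Z3: Z = 1/(jωC) = -j/(ω·C) = 0 - j98.55 Ω
Step 3 — With open output, the series arm Z2 and the output shunt Z3 appear in series to ground: Z2 + Z3 = 0 - j1586 Ω.
Step 4 — Parallel with input shunt Z1: Z_in = Z1 || (Z2 + Z3) = 0 + j1.012 Ω = 1.012∠90.0° Ω.
Step 5 — Source phasor: V = 23.3∠132.9° V = -15.86 + j17.07 V.
Step 6 — Current: I = V / Z = 16.86 + j15.67 A = 23.02∠42.9° A.
Step 7 — Complex power: S = V·I* = 0 + j536.3 VA.
Step 8 — Real power: P = Re(S) = 0 W.
Step 9 — Reactive power: Q = Im(S) = 536.3 VAR.
Step 10 — Apparent power: |S| = 536.3 VA.
Step 11 — Power factor: PF = P/|S| = 0 (lagging).

(a) P = 0 W  (b) Q = 536.3 VAR  (c) S = 536.3 VA  (d) PF = 0 (lagging)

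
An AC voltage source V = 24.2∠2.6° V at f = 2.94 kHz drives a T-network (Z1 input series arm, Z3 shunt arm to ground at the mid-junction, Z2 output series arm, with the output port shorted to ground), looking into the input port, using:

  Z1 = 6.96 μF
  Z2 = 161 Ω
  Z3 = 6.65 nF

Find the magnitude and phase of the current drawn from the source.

Step 1 — Angular frequency: ω = 2π·f = 2π·2940 = 1.847e+04 rad/s.
Step 2 — Component impedances:
  Z1: Z = 1/(jωC) = -j/(ω·C) = 0 - j7.778 Ω
  Z2: Z = R = 161 Ω
  Z3: Z = 1/(jωC) = -j/(ω·C) = 0 - j8141 Ω
Step 3 — With the output port shorted to ground, the output series arm Z2 runs from the junction to ground; the shunt arm Z3 also runs from the junction to ground. They appear in parallel: Z3 || Z2 = 160.9 - j3.183 Ω.
Step 4 — Series with input arm Z1: Z_in = Z1 + (Z3 || Z2) = 160.9 - j10.96 Ω = 161.3∠-3.9° Ω.
Step 5 — Source phasor: V = 24.2∠2.6° V = 24.18 + j1.098 V.
Step 6 — Ohm's law: I = V / Z_total = (24.18 + j1.098) / (160.9 - j10.96) = 0.1491 + j0.01697 A.
Step 7 — Convert to polar: |I| = 0.15 A, ∠I = 6.5°.

I = 0.15∠6.5° A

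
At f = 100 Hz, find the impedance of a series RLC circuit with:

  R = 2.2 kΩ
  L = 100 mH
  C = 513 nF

Step 1 — Angular frequency: ω = 2π·f = 2π·100 = 628.3 rad/s.
Step 2 — Component impedances:
  R: Z = R = 2200 Ω
  L: Z = jωL = j·628.3·0.1 = 0 + j62.83 Ω
  C: Z = 1/(jωC) = -j/(ω·C) = 0 - j3102 Ω
Step 3 — Series combination: Z_total = R + L + C = 2200 - j3040 Ω = 3752∠-54.1° Ω.

Z = 2200 - j3040 Ω = 3752∠-54.1° Ω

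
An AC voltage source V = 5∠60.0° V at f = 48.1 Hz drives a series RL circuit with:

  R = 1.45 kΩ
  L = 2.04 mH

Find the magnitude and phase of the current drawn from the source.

Step 1 — Angular frequency: ω = 2π·f = 2π·48.1 = 302.2 rad/s.
Step 2 — Component impedances:
  R: Z = R = 1450 Ω
  L: Z = jωL = j·302.2·0.00204 = 0 + j0.6165 Ω
Step 3 — Series combination: Z_total = R + L = 1450 + j0.6165 Ω = 1450∠0.0° Ω.
Step 4 — Source phasor: V = 5∠60.0° V = 2.5 + j4.33 V.
Step 5 — Ohm's law: I = V / Z_total = (2.5 + j4.33) / (1450 + j0.6165) = 0.001725 + j0.002986 A.
Step 6 — Convert to polar: |I| = 0.003448 A, ∠I = 60.0°.

I = 0.003448∠60.0° A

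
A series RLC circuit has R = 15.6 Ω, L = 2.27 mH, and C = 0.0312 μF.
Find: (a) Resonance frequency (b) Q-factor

Step 1 — Resonance condition Im(Z)=0 gives ω₀ = 1/√(LC).
Step 2 — ω₀ = 1/√(0.00227·3.12e-08) = 1.188e+05 rad/s.
Step 3 — f₀ = ω₀/(2π) = 1.891e+04 Hz.
Step 4 — Series Q: Q = ω₀L/R = 1.188e+05·0.00227/15.6 = 17.29.

(a) f₀ = 1.891e+04 Hz  (b) Q = 17.29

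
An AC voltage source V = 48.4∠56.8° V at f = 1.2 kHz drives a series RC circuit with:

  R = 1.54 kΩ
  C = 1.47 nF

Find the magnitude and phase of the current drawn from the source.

Step 1 — Angular frequency: ω = 2π·f = 2π·1200 = 7540 rad/s.
Step 2 — Component impedances:
  R: Z = R = 1540 Ω
  C: Z = 1/(jωC) = -j/(ω·C) = 0 - j9.022e+04 Ω
Step 3 — Series combination: Z_total = R + C = 1540 - j9.022e+04 Ω = 9.024e+04∠-89.0° Ω.
Step 4 — Source phasor: V = 48.4∠56.8° V = 26.5 + j40.5 V.
Step 5 — Ohm's law: I = V / Z_total = (26.5 + j40.5) / (1540 - j9.022e+04) = -0.0004437 + j0.0003013 A.
Step 6 — Convert to polar: |I| = 0.0005364 A, ∠I = 145.8°.

I = 0.0005364∠145.8° A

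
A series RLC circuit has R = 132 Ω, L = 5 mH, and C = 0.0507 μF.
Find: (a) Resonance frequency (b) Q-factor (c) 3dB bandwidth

Step 1 — Resonance: ω₀ = 1/√(LC) = 1/√(0.005·5.07e-08) = 6.281e+04 rad/s.
Step 2 — f₀ = ω₀/(2π) = 9996 Hz.
Step 3 — Series Q: Q = ω₀L/R = 6.281e+04·0.005/132 = 2.379.
Step 4 — Bandwidth: Δω = ω₀/Q = 2.64e+04 rad/s; BW = Δω/(2π) = 4202 Hz.

(a) f₀ = 9996 Hz  (b) Q = 2.379  (c) BW = 4202 Hz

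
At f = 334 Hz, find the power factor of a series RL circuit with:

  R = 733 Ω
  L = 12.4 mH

Step 1 — Angular frequency: ω = 2π·f = 2π·334 = 2099 rad/s.
Step 2 — Component impedances:
  R: Z = R = 733 Ω
  L: Z = jωL = j·2099·0.0124 = 0 + j26.02 Ω
Step 3 — Series combination: Z_total = R + L = 733 + j26.02 Ω = 733.5∠2.0° Ω.
Step 4 — Power factor: PF = cos(φ) = Re(Z)/|Z| = 733/733.46 = 0.9994.
Step 5 — Type: Im(Z) = 26.02 ⇒ lagging (phase φ = 2.0°).

PF = 0.9994 (lagging, φ = 2.0°)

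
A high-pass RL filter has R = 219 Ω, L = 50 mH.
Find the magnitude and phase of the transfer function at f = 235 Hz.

Step 1 — Angular frequency: ω = 2π·235 = 1477 rad/s.
Step 2 — Transfer function: H(jω) = jωL/(R + jωL).
Step 3 — Numerator jωL = j·73.83; denominator R + jωL = 219 + j73.83.
Step 4 — H = 0.102 + j0.3027.
Step 5 — Magnitude: |H| = 0.3194 (-9.9 dB); phase: φ = 71.4°.

|H| = 0.3194 (-9.9 dB), φ = 71.4°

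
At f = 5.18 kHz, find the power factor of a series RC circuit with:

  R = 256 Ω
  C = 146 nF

Step 1 — Angular frequency: ω = 2π·f = 2π·5180 = 3.255e+04 rad/s.
Step 2 — Component impedances:
  R: Z = R = 256 Ω
  C: Z = 1/(jωC) = -j/(ω·C) = 0 - j210.4 Ω
Step 3 — Series combination: Z_total = R + C = 256 - j210.4 Ω = 331.4∠-39.4° Ω.
Step 4 — Power factor: PF = cos(φ) = Re(Z)/|Z| = 256/331.4 = 0.7725.
Step 5 — Type: Im(Z) = -210.4 ⇒ leading (phase φ = -39.4°).

PF = 0.7725 (leading, φ = -39.4°)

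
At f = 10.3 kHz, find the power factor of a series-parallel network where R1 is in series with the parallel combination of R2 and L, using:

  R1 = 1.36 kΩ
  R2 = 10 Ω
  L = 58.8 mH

Step 1 — Angular frequency: ω = 2π·f = 2π·1.03e+04 = 6.472e+04 rad/s.
Step 2 — Component impedances:
  R1: Z = R = 1360 Ω
  R2: Z = R = 10 Ω
  L: Z = jωL = j·6.472e+04·0.0588 = 0 + j3805 Ω
Step 3 — Parallel branch: R2 || L = 1/(1/R2 + 1/L) = 10 + j0.02628 Ω.
Step 4 — Series with R1: Z_total = R1 + (R2 || L) = 1370 + j0.02628 Ω = 1370∠0.0° Ω.
Step 5 — Power factor: PF = cos(φ) = Re(Z)/|Z| = 1370/1370 = 1.
Step 6 — Type: Im(Z) = 0.02628 ⇒ lagging (phase φ = 0.0°).

PF = 1 (lagging, φ = 0.0°)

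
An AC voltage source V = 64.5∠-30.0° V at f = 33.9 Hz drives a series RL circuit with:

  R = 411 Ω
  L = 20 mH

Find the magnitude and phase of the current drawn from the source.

Step 1 — Angular frequency: ω = 2π·f = 2π·33.9 = 213 rad/s.
Step 2 — Component impedances:
  R: Z = R = 411 Ω
  L: Z = jωL = j·213·0.02 = 0 + j4.26 Ω
Step 3 — Series combination: Z_total = R + L = 411 + j4.26 Ω = 411∠0.6° Ω.
Step 4 — Source phasor: V = 64.5∠-30.0° V = 55.86 - j32.25 V.
Step 5 — Ohm's law: I = V / Z_total = (55.86 - j32.25) / (411 + j4.26) = 0.1351 - j0.07987 A.
Step 6 — Convert to polar: |I| = 0.1569 A, ∠I = -30.6°.

I = 0.1569∠-30.6° A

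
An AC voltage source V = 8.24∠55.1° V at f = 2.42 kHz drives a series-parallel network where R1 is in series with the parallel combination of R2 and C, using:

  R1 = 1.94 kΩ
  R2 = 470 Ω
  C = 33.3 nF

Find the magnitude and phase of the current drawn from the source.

Step 1 — Angular frequency: ω = 2π·f = 2π·2420 = 1.521e+04 rad/s.
Step 2 — Component impedances:
  R1: Z = R = 1940 Ω
  R2: Z = R = 470 Ω
  C: Z = 1/(jωC) = -j/(ω·C) = 0 - j1975 Ω
Step 3 — Parallel branch: R2 || C = 1/(1/R2 + 1/C) = 444.8 - j105.9 Ω.
Step 4 — Series with R1: Z_total = R1 + (R2 || C) = 2385 - j105.9 Ω = 2387∠-2.5° Ω.
Step 5 — Source phasor: V = 8.24∠55.1° V = 4.714 + j6.758 V.
Step 6 — Ohm's law: I = V / Z_total = (4.714 + j6.758) / (2385 - j105.9) = 0.001847 + j0.002916 A.
Step 7 — Convert to polar: |I| = 0.003452 A, ∠I = 57.6°.

I = 0.003452∠57.6° A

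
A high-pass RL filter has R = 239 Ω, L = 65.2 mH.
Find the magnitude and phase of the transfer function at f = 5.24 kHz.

Step 1 — Angular frequency: ω = 2π·5240 = 3.292e+04 rad/s.
Step 2 — Transfer function: H(jω) = jωL/(R + jωL).
Step 3 — Numerator jωL = j·2147; denominator R + jωL = 239 + j2147.
Step 4 — H = 0.9878 + j0.11.
Step 5 — Magnitude: |H| = 0.9939 (-0.1 dB); phase: φ = 6.4°.

|H| = 0.9939 (-0.1 dB), φ = 6.4°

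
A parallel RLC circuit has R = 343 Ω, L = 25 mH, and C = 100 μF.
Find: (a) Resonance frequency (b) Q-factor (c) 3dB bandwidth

Step 1 — Resonance: ω₀ = 1/√(LC) = 1/√(0.025·0.0001) = 632.5 rad/s.
Step 2 — f₀ = ω₀/(2π) = 100.7 Hz.
Step 3 — Parallel Q: Q = R/(ω₀L) = 343/(632.5·0.025) = 21.69.
Step 4 — Bandwidth: Δω = ω₀/Q = 29.15 rad/s; BW = Δω/(2π) = 4.64 Hz.

(a) f₀ = 100.7 Hz  (b) Q = 21.69  (c) BW = 4.64 Hz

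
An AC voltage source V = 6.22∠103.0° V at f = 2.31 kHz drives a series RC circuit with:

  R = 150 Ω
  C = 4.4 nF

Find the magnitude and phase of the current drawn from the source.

Step 1 — Angular frequency: ω = 2π·f = 2π·2310 = 1.451e+04 rad/s.
Step 2 — Component impedances:
  R: Z = R = 150 Ω
  C: Z = 1/(jωC) = -j/(ω·C) = 0 - j1.566e+04 Ω
Step 3 — Series combination: Z_total = R + C = 150 - j1.566e+04 Ω = 1.566e+04∠-89.5° Ω.
Step 4 — Source phasor: V = 6.22∠103.0° V = -1.399 + j6.061 V.
Step 5 — Ohm's law: I = V / Z_total = (-1.399 + j6.061) / (150 - j1.566e+04) = -0.0003879 - j8.564e-05 A.
Step 6 — Convert to polar: |I| = 0.0003972 A, ∠I = -167.5°.

I = 0.0003972∠-167.5° A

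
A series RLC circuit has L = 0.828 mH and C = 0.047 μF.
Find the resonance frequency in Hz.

Step 1 — Resonance condition Im(Z)=0 gives ω₀ = 1/√(LC).
Step 2 — ω₀ = 1/√(0.000828·4.7e-08) = 1.603e+05 rad/s.
Step 3 — f₀ = ω₀/(2π) = 2.551e+04 Hz.

f₀ = 2.551e+04 Hz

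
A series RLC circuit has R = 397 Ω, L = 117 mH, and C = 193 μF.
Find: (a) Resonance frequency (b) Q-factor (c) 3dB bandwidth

Step 1 — Resonance: ω₀ = 1/√(LC) = 1/√(0.117·0.000193) = 210.4 rad/s.
Step 2 — f₀ = ω₀/(2π) = 33.49 Hz.
Step 3 — Series Q: Q = ω₀L/R = 210.4·0.117/397 = 0.06202.
Step 4 — Bandwidth: Δω = ω₀/Q = 3393 rad/s; BW = Δω/(2π) = 540 Hz.

(a) f₀ = 33.49 Hz  (b) Q = 0.06202  (c) BW = 540 Hz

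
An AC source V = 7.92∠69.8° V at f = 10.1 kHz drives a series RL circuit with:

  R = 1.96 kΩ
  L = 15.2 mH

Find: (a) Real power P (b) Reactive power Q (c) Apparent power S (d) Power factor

Step 1 — Angular frequency: ω = 2π·f = 2π·1.01e+04 = 6.346e+04 rad/s.
Step 2 — Component impedances:
  R: Z = R = 1960 Ω
  L: Z = jωL = j·6.346e+04·0.0152 = 0 + j964.6 Ω
Step 3 — Series combination: Z_total = R + L = 1960 + j964.6 Ω = 2185∠26.2° Ω.
Step 4 — Source phasor: V = 7.92∠69.8° V = 2.735 + j7.433 V.
Step 5 — Current: I = V / Z = 0.002626 + j0.0025 A = 0.003626∠43.6° A.
Step 6 — Complex power: S = V·I* = 0.02576 + j0.01268 VA.
Step 7 — Real power: P = Re(S) = 0.02576 W.
Step 8 — Reactive power: Q = Im(S) = 0.01268 VAR.
Step 9 — Apparent power: |S| = 0.02871 VA.
Step 10 — Power factor: PF = P/|S| = 0.8972 (lagging).

(a) P = 0.02576 W  (b) Q = 0.01268 VAR  (c) S = 0.02871 VA  (d) PF = 0.8972 (lagging)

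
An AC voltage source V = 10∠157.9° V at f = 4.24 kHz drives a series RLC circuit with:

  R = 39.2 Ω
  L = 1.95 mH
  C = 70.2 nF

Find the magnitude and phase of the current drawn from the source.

Step 1 — Angular frequency: ω = 2π·f = 2π·4240 = 2.664e+04 rad/s.
Step 2 — Component impedances:
  R: Z = R = 39.2 Ω
  L: Z = jωL = j·2.664e+04·0.00195 = 0 + j51.95 Ω
  C: Z = 1/(jωC) = -j/(ω·C) = 0 - j534.7 Ω
Step 3 — Series combination: Z_total = R + L + C = 39.2 - j482.8 Ω = 484.3∠-85.4° Ω.
Step 4 — Source phasor: V = 10∠157.9° V = -9.265 + j3.762 V.
Step 5 — Ohm's law: I = V / Z_total = (-9.265 + j3.762) / (39.2 - j482.8) = -0.00929 - j0.01844 A.
Step 6 — Convert to polar: |I| = 0.02065 A, ∠I = -116.7°.

I = 0.02065∠-116.7° A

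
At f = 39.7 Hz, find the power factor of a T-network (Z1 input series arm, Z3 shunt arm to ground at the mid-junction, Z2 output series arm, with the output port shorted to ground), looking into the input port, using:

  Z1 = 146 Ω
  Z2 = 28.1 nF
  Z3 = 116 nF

Step 1 — Angular frequency: ω = 2π·f = 2π·39.7 = 249.4 rad/s.
Step 2 — Component impedances:
  Z1: Z = R = 146 Ω
  Z2: Z = 1/(jωC) = -j/(ω·C) = 0 - j1.427e+05 Ω
  Z3: Z = 1/(jωC) = -j/(ω·C) = 0 - j3.456e+04 Ω
Step 3 — With the output port shorted to ground, the output series arm Z2 runs from the junction to ground; the shunt arm Z3 also runs from the junction to ground. They appear in parallel: Z3 || Z2 = 0 - j2.782e+04 Ω.
Step 4 — Series with input arm Z1: Z_in = Z1 + (Z3 || Z2) = 146 - j2.782e+04 Ω = 2.782e+04∠-89.7° Ω.
Step 5 — Power factor: PF = cos(φ) = Re(Z)/|Z| = 146/2.782e+04 = 0.005248.
Step 6 — Type: Im(Z) = -2.782e+04 ⇒ leading (phase φ = -89.7°).

PF = 0.005248 (leading, φ = -89.7°)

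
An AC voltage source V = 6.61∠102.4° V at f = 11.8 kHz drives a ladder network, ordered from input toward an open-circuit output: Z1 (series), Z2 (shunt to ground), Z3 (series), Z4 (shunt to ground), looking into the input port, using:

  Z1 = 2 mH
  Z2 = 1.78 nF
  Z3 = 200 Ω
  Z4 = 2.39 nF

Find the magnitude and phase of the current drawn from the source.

Step 1 — Angular frequency: ω = 2π·f = 2π·1.18e+04 = 7.414e+04 rad/s.
Step 2 — Component impedances:
  Z1: Z = jωL = j·7.414e+04·0.002 = 0 + j148.3 Ω
  Z2: Z = 1/(jωC) = -j/(ω·C) = 0 - j7577 Ω
  Z3: Z = R = 200 Ω
  Z4: Z = 1/(jωC) = -j/(ω·C) = 0 - j5643 Ω
Step 3 — Ladder network (open output): work backward from the far end, alternating series and parallel combinations. Z_in = 65.68 - j3087 Ω = 3088∠-88.8° Ω.
Step 4 — Source phasor: V = 6.61∠102.4° V = -1.419 + j6.456 V.
Step 5 — Ohm's law: I = V / Z_total = (-1.419 + j6.456) / (65.68 - j3087) = -0.0021 - j0.0004151 A.
Step 6 — Convert to polar: |I| = 0.002141 A, ∠I = -168.8°.

I = 0.002141∠-168.8° A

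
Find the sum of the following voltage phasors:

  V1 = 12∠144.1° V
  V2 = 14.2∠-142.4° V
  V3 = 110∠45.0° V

Step 1 — Convert each phasor to rectangular form:
  V1 = 12·(cos(144.1°) + j·sin(144.1°)) = -9.72 + j7.036 V
  V2 = 14.2·(cos(-142.4°) + j·sin(-142.4°)) = -11.25 - j8.664 V
  V3 = 110·(cos(45.0°) + j·sin(45.0°)) = 77.78 + j77.78 V
Step 2 — Sum components: V_total = 56.81 + j76.15 V.
Step 3 — Convert to polar: |V_total| = 95.01 V, ∠V_total = 53.3°.

V_total = 95.01∠53.3° V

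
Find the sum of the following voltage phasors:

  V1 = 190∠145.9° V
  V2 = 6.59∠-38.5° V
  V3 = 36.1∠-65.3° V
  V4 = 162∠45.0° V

Step 1 — Convert each phasor to rectangular form:
  V1 = 190·(cos(145.9°) + j·sin(145.9°)) = -157.3 + j106.5 V
  V2 = 6.59·(cos(-38.5°) + j·sin(-38.5°)) = 5.157 - j4.102 V
  V3 = 36.1·(cos(-65.3°) + j·sin(-65.3°)) = 15.09 - j32.8 V
  V4 = 162·(cos(45.0°) + j·sin(45.0°)) = 114.6 + j114.6 V
Step 2 — Sum components: V_total = -22.54 + j184.2 V.
Step 3 — Convert to polar: |V_total| = 185.5 V, ∠V_total = 97.0°.

V_total = 185.5∠97.0° V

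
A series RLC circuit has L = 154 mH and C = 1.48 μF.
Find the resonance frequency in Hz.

Step 1 — Resonance condition Im(Z)=0 gives ω₀ = 1/√(LC).
Step 2 — ω₀ = 1/√(0.154·1.48e-06) = 2095 rad/s.
Step 3 — f₀ = ω₀/(2π) = 333.4 Hz.

f₀ = 333.4 Hz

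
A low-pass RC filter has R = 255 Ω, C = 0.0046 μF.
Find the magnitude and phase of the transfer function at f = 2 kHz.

Step 1 — Angular frequency: ω = 2π·2000 = 1.257e+04 rad/s.
Step 2 — Transfer function: H(jω) = 1/(1 + jωRC).
Step 3 — Denominator: 1 + jωRC = 1 + j·1.257e+04·255·4.6e-09 = 1 + j0.01474.
Step 4 — H = 0.9998 - j0.01474.
Step 5 — Magnitude: |H| = 0.9999 (-0.0 dB); phase: φ = -0.8°.

|H| = 0.9999 (-0.0 dB), φ = -0.8°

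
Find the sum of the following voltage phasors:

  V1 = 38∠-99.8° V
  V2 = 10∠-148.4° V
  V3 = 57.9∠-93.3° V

Step 1 — Convert each phasor to rectangular form:
  V1 = 38·(cos(-99.8°) + j·sin(-99.8°)) = -6.468 - j37.45 V
  V2 = 10·(cos(-148.4°) + j·sin(-148.4°)) = -8.517 - j5.24 V
  V3 = 57.9·(cos(-93.3°) + j·sin(-93.3°)) = -3.333 - j57.8 V
Step 2 — Sum components: V_total = -18.32 - j100.5 V.
Step 3 — Convert to polar: |V_total| = 102.1 V, ∠V_total = -100.3°.

V_total = 102.1∠-100.3° V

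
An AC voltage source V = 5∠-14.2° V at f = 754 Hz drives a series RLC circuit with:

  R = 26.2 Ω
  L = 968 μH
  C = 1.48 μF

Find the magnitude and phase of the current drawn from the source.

Step 1 — Angular frequency: ω = 2π·f = 2π·754 = 4738 rad/s.
Step 2 — Component impedances:
  R: Z = R = 26.2 Ω
  L: Z = jωL = j·4738·0.000968 = 0 + j4.586 Ω
  C: Z = 1/(jωC) = -j/(ω·C) = 0 - j142.6 Ω
Step 3 — Series combination: Z_total = R + L + C = 26.2 - j138 Ω = 140.5∠-79.3° Ω.
Step 4 — Source phasor: V = 5∠-14.2° V = 4.847 - j1.227 V.
Step 5 — Ohm's law: I = V / Z_total = (4.847 - j1.227) / (26.2 - j138) = 0.01501 + j0.03227 A.
Step 6 — Convert to polar: |I| = 0.03559 A, ∠I = 65.1°.

I = 0.03559∠65.1° A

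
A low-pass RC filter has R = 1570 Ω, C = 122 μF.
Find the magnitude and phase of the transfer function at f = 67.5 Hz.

Step 1 — Angular frequency: ω = 2π·67.5 = 424.1 rad/s.
Step 2 — Transfer function: H(jω) = 1/(1 + jωRC).
Step 3 — Denominator: 1 + jωRC = 1 + j·424.1·1570·0.000122 = 1 + j81.23.
Step 4 — H = 0.0001515 - j0.01231.
Step 5 — Magnitude: |H| = 0.01231 (-38.2 dB); phase: φ = -89.3°.

|H| = 0.01231 (-38.2 dB), φ = -89.3°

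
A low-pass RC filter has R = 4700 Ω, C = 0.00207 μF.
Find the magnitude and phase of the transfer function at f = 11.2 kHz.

Step 1 — Angular frequency: ω = 2π·1.12e+04 = 7.037e+04 rad/s.
Step 2 — Transfer function: H(jω) = 1/(1 + jωRC).
Step 3 — Denominator: 1 + jωRC = 1 + j·7.037e+04·4700·2.07e-09 = 1 + j0.6846.
Step 4 — H = 0.6809 - j0.4661.
Step 5 — Magnitude: |H| = 0.8251 (-1.7 dB); phase: φ = -34.4°.

|H| = 0.8251 (-1.7 dB), φ = -34.4°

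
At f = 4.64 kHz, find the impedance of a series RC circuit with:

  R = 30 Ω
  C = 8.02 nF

Step 1 — Angular frequency: ω = 2π·f = 2π·4640 = 2.915e+04 rad/s.
Step 2 — Component impedances:
  R: Z = R = 30 Ω
  C: Z = 1/(jωC) = -j/(ω·C) = 0 - j4277 Ω
Step 3 — Series combination: Z_total = R + C = 30 - j4277 Ω = 4277∠-89.6° Ω.

Z = 30 - j4277 Ω = 4277∠-89.6° Ω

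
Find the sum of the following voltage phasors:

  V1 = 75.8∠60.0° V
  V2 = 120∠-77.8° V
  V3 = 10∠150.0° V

Step 1 — Convert each phasor to rectangular form:
  V1 = 75.8·(cos(60.0°) + j·sin(60.0°)) = 37.9 + j65.64 V
  V2 = 120·(cos(-77.8°) + j·sin(-77.8°)) = 25.36 - j117.3 V
  V3 = 10·(cos(150.0°) + j·sin(150.0°)) = -8.66 + j5 V
Step 2 — Sum components: V_total = 54.6 - j46.65 V.
Step 3 — Convert to polar: |V_total| = 71.81 V, ∠V_total = -40.5°.

V_total = 71.81∠-40.5° V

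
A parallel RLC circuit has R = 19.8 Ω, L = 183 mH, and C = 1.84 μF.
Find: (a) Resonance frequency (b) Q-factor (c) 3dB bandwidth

Step 1 — Resonance: ω₀ = 1/√(LC) = 1/√(0.183·1.84e-06) = 1723 rad/s.
Step 2 — f₀ = ω₀/(2π) = 274.3 Hz.
Step 3 — Parallel Q: Q = R/(ω₀L) = 19.8/(1723·0.183) = 0.06278.
Step 4 — Bandwidth: Δω = ω₀/Q = 2.745e+04 rad/s; BW = Δω/(2π) = 4369 Hz.

(a) f₀ = 274.3 Hz  (b) Q = 0.06278  (c) BW = 4369 Hz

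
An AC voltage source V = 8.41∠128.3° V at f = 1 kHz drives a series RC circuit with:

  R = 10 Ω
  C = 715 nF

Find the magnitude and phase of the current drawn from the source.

Step 1 — Angular frequency: ω = 2π·f = 2π·1000 = 6283 rad/s.
Step 2 — Component impedances:
  R: Z = R = 10 Ω
  C: Z = 1/(jωC) = -j/(ω·C) = 0 - j222.6 Ω
Step 3 — Series combination: Z_total = R + C = 10 - j222.6 Ω = 222.8∠-87.4° Ω.
Step 4 — Source phasor: V = 8.41∠128.3° V = -5.212 + j6.6 V.
Step 5 — Ohm's law: I = V / Z_total = (-5.212 + j6.6) / (10 - j222.6) = -0.03064 - j0.02204 A.
Step 6 — Convert to polar: |I| = 0.03774 A, ∠I = -144.3°.

I = 0.03774∠-144.3° A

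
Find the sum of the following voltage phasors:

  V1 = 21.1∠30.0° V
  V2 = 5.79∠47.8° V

Step 1 — Convert each phasor to rectangular form:
  V1 = 21.1·(cos(30.0°) + j·sin(30.0°)) = 18.27 + j10.55 V
  V2 = 5.79·(cos(47.8°) + j·sin(47.8°)) = 3.889 + j4.289 V
Step 2 — Sum components: V_total = 22.16 + j14.84 V.
Step 3 — Convert to polar: |V_total| = 26.67 V, ∠V_total = 33.8°.

V_total = 26.67∠33.8° V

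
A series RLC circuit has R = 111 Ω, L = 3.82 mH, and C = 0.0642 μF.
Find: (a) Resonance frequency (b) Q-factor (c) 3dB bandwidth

Step 1 — Resonance condition Im(Z)=0 gives ω₀ = 1/√(LC).
Step 2 — ω₀ = 1/√(0.00382·6.42e-08) = 6.386e+04 rad/s.
Step 3 — f₀ = ω₀/(2π) = 1.016e+04 Hz.
Step 4 — Series Q: Q = ω₀L/R = 6.386e+04·0.00382/111 = 2.198.
Step 5 — 3dB bandwidth: Δω = ω₀/Q = 2.906e+04 rad/s; BW = Δω/(2π) = 4625 Hz.

(a) f₀ = 1.016e+04 Hz  (b) Q = 2.198  (c) BW = 4625 Hz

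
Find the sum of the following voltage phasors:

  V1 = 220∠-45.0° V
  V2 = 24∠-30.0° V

Step 1 — Convert each phasor to rectangular form:
  V1 = 220·(cos(-45.0°) + j·sin(-45.0°)) = 155.6 - j155.6 V
  V2 = 24·(cos(-30.0°) + j·sin(-30.0°)) = 20.78 - j12 V
Step 2 — Sum components: V_total = 176.3 - j167.6 V.
Step 3 — Convert to polar: |V_total| = 243.3 V, ∠V_total = -43.5°.

V_total = 243.3∠-43.5° V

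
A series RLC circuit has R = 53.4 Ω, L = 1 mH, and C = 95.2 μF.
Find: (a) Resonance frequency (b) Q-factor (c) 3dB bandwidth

Step 1 — Resonance: ω₀ = 1/√(LC) = 1/√(0.001·9.52e-05) = 3241 rad/s.
Step 2 — f₀ = ω₀/(2π) = 515.8 Hz.
Step 3 — Series Q: Q = ω₀L/R = 3241·0.001/53.4 = 0.06069.
Step 4 — Bandwidth: Δω = ω₀/Q = 5.34e+04 rad/s; BW = Δω/(2π) = 8499 Hz.

(a) f₀ = 515.8 Hz  (b) Q = 0.06069  (c) BW = 8499 Hz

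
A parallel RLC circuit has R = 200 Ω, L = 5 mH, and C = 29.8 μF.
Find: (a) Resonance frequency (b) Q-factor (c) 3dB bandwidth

Step 1 — Resonance: ω₀ = 1/√(LC) = 1/√(0.005·2.98e-05) = 2591 rad/s.
Step 2 — f₀ = ω₀/(2π) = 412.3 Hz.
Step 3 — Parallel Q: Q = R/(ω₀L) = 200/(2591·0.005) = 15.44.
Step 4 — Bandwidth: Δω = ω₀/Q = 167.8 rad/s; BW = Δω/(2π) = 26.7 Hz.

(a) f₀ = 412.3 Hz  (b) Q = 15.44  (c) BW = 26.7 Hz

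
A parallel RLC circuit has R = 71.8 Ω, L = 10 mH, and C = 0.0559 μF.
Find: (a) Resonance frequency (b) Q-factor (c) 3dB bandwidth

Step 1 — Resonance: ω₀ = 1/√(LC) = 1/√(0.01·5.59e-08) = 4.23e+04 rad/s.
Step 2 — f₀ = ω₀/(2π) = 6732 Hz.
Step 3 — Parallel Q: Q = R/(ω₀L) = 71.8/(4.23e+04·0.01) = 0.1698.
Step 4 — Bandwidth: Δω = ω₀/Q = 2.492e+05 rad/s; BW = Δω/(2π) = 3.965e+04 Hz.

(a) f₀ = 6732 Hz  (b) Q = 0.1698  (c) BW = 3.965e+04 Hz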